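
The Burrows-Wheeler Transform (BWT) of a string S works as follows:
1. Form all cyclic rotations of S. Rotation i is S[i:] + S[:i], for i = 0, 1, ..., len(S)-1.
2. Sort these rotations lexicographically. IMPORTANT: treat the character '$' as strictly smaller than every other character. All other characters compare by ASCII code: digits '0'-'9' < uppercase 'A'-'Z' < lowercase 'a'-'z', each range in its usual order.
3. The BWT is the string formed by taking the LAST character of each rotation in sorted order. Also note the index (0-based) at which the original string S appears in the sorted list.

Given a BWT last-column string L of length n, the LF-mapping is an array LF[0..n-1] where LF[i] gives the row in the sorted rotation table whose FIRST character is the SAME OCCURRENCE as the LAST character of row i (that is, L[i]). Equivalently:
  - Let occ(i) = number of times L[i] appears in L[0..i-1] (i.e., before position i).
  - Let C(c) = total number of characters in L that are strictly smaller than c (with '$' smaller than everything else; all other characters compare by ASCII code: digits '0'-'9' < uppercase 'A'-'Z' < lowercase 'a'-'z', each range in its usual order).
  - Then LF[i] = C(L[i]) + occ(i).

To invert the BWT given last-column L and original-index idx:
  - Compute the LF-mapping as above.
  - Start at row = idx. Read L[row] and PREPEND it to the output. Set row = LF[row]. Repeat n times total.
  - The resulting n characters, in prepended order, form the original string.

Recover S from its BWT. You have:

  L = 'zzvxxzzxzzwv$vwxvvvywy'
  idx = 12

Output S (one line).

LF mapping: 16 17 1 10 11 18 19 12 20 21 7 2 0 3 8 13 4 5 6 14 9 15
Walk LF starting at row 12, prepending L[row]:
  step 1: row=12, L[12]='$', prepend. Next row=LF[12]=0
  step 2: row=0, L[0]='z', prepend. Next row=LF[0]=16
  step 3: row=16, L[16]='v', prepend. Next row=LF[16]=4
  step 4: row=4, L[4]='x', prepend. Next row=LF[4]=11
  step 5: row=11, L[11]='v', prepend. Next row=LF[11]=2
  step 6: row=2, L[2]='v', prepend. Next row=LF[2]=1
  step 7: row=1, L[1]='z', prepend. Next row=LF[1]=17
  step 8: row=17, L[17]='v', prepend. Next row=LF[17]=5
  step 9: row=5, L[5]='z', prepend. Next row=LF[5]=18
  step 10: row=18, L[18]='v', prepend. Next row=LF[18]=6
  step 11: row=6, L[6]='z', prepend. Next row=LF[6]=19
  step 12: row=19, L[19]='y', prepend. Next row=LF[19]=14
  step 13: row=14, L[14]='w', prepend. Next row=LF[14]=8
  step 14: row=8, L[8]='z', prepend. Next row=LF[8]=20
  step 15: row=20, L[20]='w', prepend. Next row=LF[20]=9
  step 16: row=9, L[9]='z', prepend. Next row=LF[9]=21
  step 17: row=21, L[21]='y', prepend. Next row=LF[21]=15
  step 18: row=15, L[15]='x', prepend. Next row=LF[15]=13
  step 19: row=13, L[13]='v', prepend. Next row=LF[13]=3
  step 20: row=3, L[3]='x', prepend. Next row=LF[3]=10
  step 21: row=10, L[10]='w', prepend. Next row=LF[10]=7
  step 22: row=7, L[7]='x', prepend. Next row=LF[7]=12
Reversed output: xwxvxyzwzwyzvzvzvvxvz$

Answer: xwxvxyzwzwyzvzvzvvxvz$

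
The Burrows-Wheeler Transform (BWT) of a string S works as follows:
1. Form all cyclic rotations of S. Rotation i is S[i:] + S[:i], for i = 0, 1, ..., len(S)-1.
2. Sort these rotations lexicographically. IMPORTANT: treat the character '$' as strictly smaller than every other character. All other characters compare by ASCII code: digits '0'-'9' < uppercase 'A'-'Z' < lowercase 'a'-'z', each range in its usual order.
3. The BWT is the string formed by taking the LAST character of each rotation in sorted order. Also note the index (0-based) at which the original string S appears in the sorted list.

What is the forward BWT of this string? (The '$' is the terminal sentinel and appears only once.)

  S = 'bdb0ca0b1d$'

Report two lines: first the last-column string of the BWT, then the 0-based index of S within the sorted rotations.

All 11 rotations (rotation i = S[i:]+S[:i]):
  rot[0] = bdb0ca0b1d$
  rot[1] = db0ca0b1d$b
  rot[2] = b0ca0b1d$bd
  rot[3] = 0ca0b1d$bdb
  rot[4] = ca0b1d$bdb0
  rot[5] = a0b1d$bdb0c
  rot[6] = 0b1d$bdb0ca
  rot[7] = b1d$bdb0ca0
  rot[8] = 1d$bdb0ca0b
  rot[9] = d$bdb0ca0b1
  rot[10] = $bdb0ca0b1d
Sorted (with $ < everything):
  sorted[0] = $bdb0ca0b1d  (last char: 'd')
  sorted[1] = 0b1d$bdb0ca  (last char: 'a')
  sorted[2] = 0ca0b1d$bdb  (last char: 'b')
  sorted[3] = 1d$bdb0ca0b  (last char: 'b')
  sorted[4] = a0b1d$bdb0c  (last char: 'c')
  sorted[5] = b0ca0b1d$bd  (last char: 'd')
  sorted[6] = b1d$bdb0ca0  (last char: '0')
  sorted[7] = bdb0ca0b1d$  (last char: '$')
  sorted[8] = ca0b1d$bdb0  (last char: '0')
  sorted[9] = d$bdb0ca0b1  (last char: '1')
  sorted[10] = db0ca0b1d$b  (last char: 'b')
Last column: dabbcd0$01b
Original string S is at sorted index 7

Answer: dabbcd0$01b
7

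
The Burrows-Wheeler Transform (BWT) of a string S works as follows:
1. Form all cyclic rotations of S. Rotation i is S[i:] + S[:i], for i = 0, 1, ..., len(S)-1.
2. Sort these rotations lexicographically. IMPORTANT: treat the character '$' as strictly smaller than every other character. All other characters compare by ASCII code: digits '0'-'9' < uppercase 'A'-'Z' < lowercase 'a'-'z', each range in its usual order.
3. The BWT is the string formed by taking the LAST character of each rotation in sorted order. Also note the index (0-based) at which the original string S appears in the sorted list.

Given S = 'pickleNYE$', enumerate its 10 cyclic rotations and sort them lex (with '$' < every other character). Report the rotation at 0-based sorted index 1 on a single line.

All 10 rotations (rotation i = S[i:]+S[:i]):
  rot[0] = pickleNYE$
  rot[1] = ickleNYE$p
  rot[2] = ckleNYE$pi
  rot[3] = kleNYE$pic
  rot[4] = leNYE$pick
  rot[5] = eNYE$pickl
  rot[6] = NYE$pickle
  rot[7] = YE$pickleN
  rot[8] = E$pickleNY
  rot[9] = $pickleNYE
Sorted (with $ < everything):
  sorted[0] = $pickleNYE
  sorted[1] = E$pickleNY
  sorted[2] = NYE$pickle
  sorted[3] = YE$pickleN
  sorted[4] = ckleNYE$pi
  sorted[5] = eNYE$pickl
  sorted[6] = ickleNYE$p
  sorted[7] = kleNYE$pic
  sorted[8] = leNYE$pick
  sorted[9] = pickleNYE$
sorted[1] = E$pickleNY

Answer: E$pickleNY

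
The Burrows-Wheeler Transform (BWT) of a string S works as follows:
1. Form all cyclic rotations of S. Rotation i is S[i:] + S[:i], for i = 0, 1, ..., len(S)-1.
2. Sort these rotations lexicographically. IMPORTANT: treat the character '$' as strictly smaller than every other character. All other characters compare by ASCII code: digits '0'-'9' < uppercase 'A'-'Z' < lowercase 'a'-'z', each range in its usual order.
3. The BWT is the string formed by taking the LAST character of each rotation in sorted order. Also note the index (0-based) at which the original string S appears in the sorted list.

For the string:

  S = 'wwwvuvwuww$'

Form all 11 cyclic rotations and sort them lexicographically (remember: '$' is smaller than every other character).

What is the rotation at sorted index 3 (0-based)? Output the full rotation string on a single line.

All 11 rotations (rotation i = S[i:]+S[:i]):
  rot[0] = wwwvuvwuww$
  rot[1] = wwvuvwuww$w
  rot[2] = wvuvwuww$ww
  rot[3] = vuvwuww$www
  rot[4] = uvwuww$wwwv
  rot[5] = vwuww$wwwvu
  rot[6] = wuww$wwwvuv
  rot[7] = uww$wwwvuvw
  rot[8] = ww$wwwvuvwu
  rot[9] = w$wwwvuvwuw
  rot[10] = $wwwvuvwuww
Sorted (with $ < everything):
  sorted[0] = $wwwvuvwuww
  sorted[1] = uvwuww$wwwv
  sorted[2] = uww$wwwvuvw
  sorted[3] = vuvwuww$www
  sorted[4] = vwuww$wwwvu
  sorted[5] = w$wwwvuvwuw
  sorted[6] = wuww$wwwvuv
  sorted[7] = wvuvwuww$ww
  sorted[8] = ww$wwwvuvwu
  sorted[9] = wwvuvwuww$w
  sorted[10] = wwwvuvwuww$
sorted[3] = vuvwuww$www

Answer: vuvwuww$www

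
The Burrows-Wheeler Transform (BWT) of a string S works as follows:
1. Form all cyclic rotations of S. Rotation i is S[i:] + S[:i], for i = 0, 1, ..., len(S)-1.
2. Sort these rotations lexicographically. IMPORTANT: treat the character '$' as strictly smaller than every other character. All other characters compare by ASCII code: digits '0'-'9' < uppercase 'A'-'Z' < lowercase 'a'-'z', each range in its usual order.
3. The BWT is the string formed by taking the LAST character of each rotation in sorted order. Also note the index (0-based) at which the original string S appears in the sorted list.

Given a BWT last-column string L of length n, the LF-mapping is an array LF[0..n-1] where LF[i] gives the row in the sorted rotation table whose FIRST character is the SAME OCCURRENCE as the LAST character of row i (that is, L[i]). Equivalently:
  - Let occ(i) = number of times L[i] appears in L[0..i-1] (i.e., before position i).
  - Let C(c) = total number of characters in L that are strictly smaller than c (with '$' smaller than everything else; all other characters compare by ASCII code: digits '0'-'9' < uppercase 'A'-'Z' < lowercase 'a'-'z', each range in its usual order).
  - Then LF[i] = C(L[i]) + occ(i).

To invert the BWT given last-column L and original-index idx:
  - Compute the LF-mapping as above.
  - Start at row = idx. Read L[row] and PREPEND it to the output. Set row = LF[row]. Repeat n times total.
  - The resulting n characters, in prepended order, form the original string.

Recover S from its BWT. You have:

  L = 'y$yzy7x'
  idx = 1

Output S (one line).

LF mapping: 3 0 4 6 5 1 2
Walk LF starting at row 1, prepending L[row]:
  step 1: row=1, L[1]='$', prepend. Next row=LF[1]=0
  step 2: row=0, L[0]='y', prepend. Next row=LF[0]=3
  step 3: row=3, L[3]='z', prepend. Next row=LF[3]=6
  step 4: row=6, L[6]='x', prepend. Next row=LF[6]=2
  step 5: row=2, L[2]='y', prepend. Next row=LF[2]=4
  step 6: row=4, L[4]='y', prepend. Next row=LF[4]=5
  step 7: row=5, L[5]='7', prepend. Next row=LF[5]=1
Reversed output: 7yyxzy$

Answer: 7yyxzy$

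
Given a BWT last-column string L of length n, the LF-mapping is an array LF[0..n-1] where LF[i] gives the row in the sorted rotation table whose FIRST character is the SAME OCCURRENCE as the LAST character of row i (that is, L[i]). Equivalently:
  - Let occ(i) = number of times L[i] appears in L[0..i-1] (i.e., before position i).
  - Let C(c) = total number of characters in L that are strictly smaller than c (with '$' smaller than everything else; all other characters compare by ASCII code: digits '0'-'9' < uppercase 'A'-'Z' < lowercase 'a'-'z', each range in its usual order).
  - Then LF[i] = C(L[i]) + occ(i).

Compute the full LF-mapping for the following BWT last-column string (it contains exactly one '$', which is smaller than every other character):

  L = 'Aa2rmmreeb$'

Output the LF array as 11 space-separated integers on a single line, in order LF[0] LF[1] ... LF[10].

Answer: 2 3 1 9 7 8 10 5 6 4 0

Derivation:
Char counts: '$':1, '2':1, 'A':1, 'a':1, 'b':1, 'e':2, 'm':2, 'r':2
C (first-col start): C('$')=0, C('2')=1, C('A')=2, C('a')=3, C('b')=4, C('e')=5, C('m')=7, C('r')=9
L[0]='A': occ=0, LF[0]=C('A')+0=2+0=2
L[1]='a': occ=0, LF[1]=C('a')+0=3+0=3
L[2]='2': occ=0, LF[2]=C('2')+0=1+0=1
L[3]='r': occ=0, LF[3]=C('r')+0=9+0=9
L[4]='m': occ=0, LF[4]=C('m')+0=7+0=7
L[5]='m': occ=1, LF[5]=C('m')+1=7+1=8
L[6]='r': occ=1, LF[6]=C('r')+1=9+1=10
L[7]='e': occ=0, LF[7]=C('e')+0=5+0=5
L[8]='e': occ=1, LF[8]=C('e')+1=5+1=6
L[9]='b': occ=0, LF[9]=C('b')+0=4+0=4
L[10]='$': occ=0, LF[10]=C('$')+0=0+0=0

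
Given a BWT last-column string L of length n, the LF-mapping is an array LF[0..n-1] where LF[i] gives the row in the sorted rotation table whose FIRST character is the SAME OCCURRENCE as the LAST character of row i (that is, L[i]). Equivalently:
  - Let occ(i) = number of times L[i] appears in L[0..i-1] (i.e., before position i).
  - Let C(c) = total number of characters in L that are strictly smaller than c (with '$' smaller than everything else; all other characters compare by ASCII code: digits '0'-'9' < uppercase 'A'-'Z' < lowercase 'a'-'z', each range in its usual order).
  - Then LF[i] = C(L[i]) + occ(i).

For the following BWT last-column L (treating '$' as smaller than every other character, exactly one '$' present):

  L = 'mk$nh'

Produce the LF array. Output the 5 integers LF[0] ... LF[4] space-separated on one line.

Char counts: '$':1, 'h':1, 'k':1, 'm':1, 'n':1
C (first-col start): C('$')=0, C('h')=1, C('k')=2, C('m')=3, C('n')=4
L[0]='m': occ=0, LF[0]=C('m')+0=3+0=3
L[1]='k': occ=0, LF[1]=C('k')+0=2+0=2
L[2]='$': occ=0, LF[2]=C('$')+0=0+0=0
L[3]='n': occ=0, LF[3]=C('n')+0=4+0=4
L[4]='h': occ=0, LF[4]=C('h')+0=1+0=1

Answer: 3 2 0 4 1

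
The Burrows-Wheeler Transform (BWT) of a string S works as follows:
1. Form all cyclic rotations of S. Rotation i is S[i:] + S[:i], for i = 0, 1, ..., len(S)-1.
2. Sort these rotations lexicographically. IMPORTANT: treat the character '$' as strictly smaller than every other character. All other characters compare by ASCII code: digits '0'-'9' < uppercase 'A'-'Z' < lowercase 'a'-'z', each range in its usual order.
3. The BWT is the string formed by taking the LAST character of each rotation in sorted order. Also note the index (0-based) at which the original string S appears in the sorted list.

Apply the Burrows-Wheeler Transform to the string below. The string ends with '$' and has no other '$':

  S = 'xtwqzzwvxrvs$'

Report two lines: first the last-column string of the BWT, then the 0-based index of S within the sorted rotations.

Answer: swxvxrwtzv$zq
10

Derivation:
All 13 rotations (rotation i = S[i:]+S[:i]):
  rot[0] = xtwqzzwvxrvs$
  rot[1] = twqzzwvxrvs$x
  rot[2] = wqzzwvxrvs$xt
  rot[3] = qzzwvxrvs$xtw
  rot[4] = zzwvxrvs$xtwq
  rot[5] = zwvxrvs$xtwqz
  rot[6] = wvxrvs$xtwqzz
  rot[7] = vxrvs$xtwqzzw
  rot[8] = xrvs$xtwqzzwv
  rot[9] = rvs$xtwqzzwvx
  rot[10] = vs$xtwqzzwvxr
  rot[11] = s$xtwqzzwvxrv
  rot[12] = $xtwqzzwvxrvs
Sorted (with $ < everything):
  sorted[0] = $xtwqzzwvxrvs  (last char: 's')
  sorted[1] = qzzwvxrvs$xtw  (last char: 'w')
  sorted[2] = rvs$xtwqzzwvx  (last char: 'x')
  sorted[3] = s$xtwqzzwvxrv  (last char: 'v')
  sorted[4] = twqzzwvxrvs$x  (last char: 'x')
  sorted[5] = vs$xtwqzzwvxr  (last char: 'r')
  sorted[6] = vxrvs$xtwqzzw  (last char: 'w')
  sorted[7] = wqzzwvxrvs$xt  (last char: 't')
  sorted[8] = wvxrvs$xtwqzz  (last char: 'z')
  sorted[9] = xrvs$xtwqzzwv  (last char: 'v')
  sorted[10] = xtwqzzwvxrvs$  (last char: '$')
  sorted[11] = zwvxrvs$xtwqz  (last char: 'z')
  sorted[12] = zzwvxrvs$xtwq  (last char: 'q')
Last column: swxvxrwtzv$zq
Original string S is at sorted index 10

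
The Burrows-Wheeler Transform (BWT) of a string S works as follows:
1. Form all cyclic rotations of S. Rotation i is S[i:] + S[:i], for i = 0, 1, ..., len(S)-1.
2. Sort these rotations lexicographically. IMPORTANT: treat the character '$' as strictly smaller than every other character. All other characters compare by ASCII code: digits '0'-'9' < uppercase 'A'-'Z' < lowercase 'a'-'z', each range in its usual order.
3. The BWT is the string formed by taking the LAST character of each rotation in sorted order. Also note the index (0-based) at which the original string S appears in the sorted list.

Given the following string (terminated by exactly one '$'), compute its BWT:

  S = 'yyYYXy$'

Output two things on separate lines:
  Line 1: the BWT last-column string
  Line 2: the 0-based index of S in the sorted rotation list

Answer: yYYyXy$
6

Derivation:
All 7 rotations (rotation i = S[i:]+S[:i]):
  rot[0] = yyYYXy$
  rot[1] = yYYXy$y
  rot[2] = YYXy$yy
  rot[3] = YXy$yyY
  rot[4] = Xy$yyYY
  rot[5] = y$yyYYX
  rot[6] = $yyYYXy
Sorted (with $ < everything):
  sorted[0] = $yyYYXy  (last char: 'y')
  sorted[1] = Xy$yyYY  (last char: 'Y')
  sorted[2] = YXy$yyY  (last char: 'Y')
  sorted[3] = YYXy$yy  (last char: 'y')
  sorted[4] = y$yyYYX  (last char: 'X')
  sorted[5] = yYYXy$y  (last char: 'y')
  sorted[6] = yyYYXy$  (last char: '$')
Last column: yYYyXy$
Original string S is at sorted index 6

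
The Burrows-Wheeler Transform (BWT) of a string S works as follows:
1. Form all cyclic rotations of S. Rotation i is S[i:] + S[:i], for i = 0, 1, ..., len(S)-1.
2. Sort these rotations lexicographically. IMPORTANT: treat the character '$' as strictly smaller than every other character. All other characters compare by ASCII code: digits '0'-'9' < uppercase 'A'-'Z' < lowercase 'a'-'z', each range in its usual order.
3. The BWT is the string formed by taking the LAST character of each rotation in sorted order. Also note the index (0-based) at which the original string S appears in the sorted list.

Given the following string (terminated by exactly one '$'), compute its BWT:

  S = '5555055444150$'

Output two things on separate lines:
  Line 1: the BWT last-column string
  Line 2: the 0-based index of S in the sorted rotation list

Answer: 0554445155505$
13

Derivation:
All 14 rotations (rotation i = S[i:]+S[:i]):
  rot[0] = 5555055444150$
  rot[1] = 555055444150$5
  rot[2] = 55055444150$55
  rot[3] = 5055444150$555
  rot[4] = 055444150$5555
  rot[5] = 55444150$55550
  rot[6] = 5444150$555505
  rot[7] = 444150$5555055
  rot[8] = 44150$55550554
  rot[9] = 4150$555505544
  rot[10] = 150$5555055444
  rot[11] = 50$55550554441
  rot[12] = 0$555505544415
  rot[13] = $5555055444150
Sorted (with $ < everything):
  sorted[0] = $5555055444150  (last char: '0')
  sorted[1] = 0$555505544415  (last char: '5')
  sorted[2] = 055444150$5555  (last char: '5')
  sorted[3] = 150$5555055444  (last char: '4')
  sorted[4] = 4150$555505544  (last char: '4')
  sorted[5] = 44150$55550554  (last char: '4')
  sorted[6] = 444150$5555055  (last char: '5')
  sorted[7] = 50$55550554441  (last char: '1')
  sorted[8] = 5055444150$555  (last char: '5')
  sorted[9] = 5444150$555505  (last char: '5')
  sorted[10] = 55055444150$55  (last char: '5')
  sorted[11] = 55444150$55550  (last char: '0')
  sorted[12] = 555055444150$5  (last char: '5')
  sorted[13] = 5555055444150$  (last char: '$')
Last column: 0554445155505$
Original string S is at sorted index 13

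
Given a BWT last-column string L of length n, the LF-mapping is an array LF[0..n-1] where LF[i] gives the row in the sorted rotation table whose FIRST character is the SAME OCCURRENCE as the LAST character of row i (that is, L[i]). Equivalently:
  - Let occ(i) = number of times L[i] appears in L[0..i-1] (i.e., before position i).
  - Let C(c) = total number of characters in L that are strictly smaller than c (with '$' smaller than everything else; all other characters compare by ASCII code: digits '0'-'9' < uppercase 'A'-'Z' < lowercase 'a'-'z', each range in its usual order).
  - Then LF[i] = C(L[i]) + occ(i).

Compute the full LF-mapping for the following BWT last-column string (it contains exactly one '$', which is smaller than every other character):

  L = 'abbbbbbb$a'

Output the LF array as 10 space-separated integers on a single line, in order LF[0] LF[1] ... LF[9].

Char counts: '$':1, 'a':2, 'b':7
C (first-col start): C('$')=0, C('a')=1, C('b')=3
L[0]='a': occ=0, LF[0]=C('a')+0=1+0=1
L[1]='b': occ=0, LF[1]=C('b')+0=3+0=3
L[2]='b': occ=1, LF[2]=C('b')+1=3+1=4
L[3]='b': occ=2, LF[3]=C('b')+2=3+2=5
L[4]='b': occ=3, LF[4]=C('b')+3=3+3=6
L[5]='b': occ=4, LF[5]=C('b')+4=3+4=7
L[6]='b': occ=5, LF[6]=C('b')+5=3+5=8
L[7]='b': occ=6, LF[7]=C('b')+6=3+6=9
L[8]='$': occ=0, LF[8]=C('$')+0=0+0=0
L[9]='a': occ=1, LF[9]=C('a')+1=1+1=2

Answer: 1 3 4 5 6 7 8 9 0 2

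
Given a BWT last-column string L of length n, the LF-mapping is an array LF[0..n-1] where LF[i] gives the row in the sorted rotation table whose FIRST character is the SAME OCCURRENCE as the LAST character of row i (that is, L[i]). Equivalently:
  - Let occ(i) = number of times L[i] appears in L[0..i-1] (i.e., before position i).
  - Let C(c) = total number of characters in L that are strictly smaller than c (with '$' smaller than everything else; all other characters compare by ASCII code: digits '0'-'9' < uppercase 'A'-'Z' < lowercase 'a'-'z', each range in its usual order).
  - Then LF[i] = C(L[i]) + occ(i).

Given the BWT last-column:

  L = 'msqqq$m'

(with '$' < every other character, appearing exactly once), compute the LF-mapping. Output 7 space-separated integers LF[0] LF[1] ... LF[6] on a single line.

Answer: 1 6 3 4 5 0 2

Derivation:
Char counts: '$':1, 'm':2, 'q':3, 's':1
C (first-col start): C('$')=0, C('m')=1, C('q')=3, C('s')=6
L[0]='m': occ=0, LF[0]=C('m')+0=1+0=1
L[1]='s': occ=0, LF[1]=C('s')+0=6+0=6
L[2]='q': occ=0, LF[2]=C('q')+0=3+0=3
L[3]='q': occ=1, LF[3]=C('q')+1=3+1=4
L[4]='q': occ=2, LF[4]=C('q')+2=3+2=5
L[5]='$': occ=0, LF[5]=C('$')+0=0+0=0
L[6]='m': occ=1, LF[6]=C('m')+1=1+1=2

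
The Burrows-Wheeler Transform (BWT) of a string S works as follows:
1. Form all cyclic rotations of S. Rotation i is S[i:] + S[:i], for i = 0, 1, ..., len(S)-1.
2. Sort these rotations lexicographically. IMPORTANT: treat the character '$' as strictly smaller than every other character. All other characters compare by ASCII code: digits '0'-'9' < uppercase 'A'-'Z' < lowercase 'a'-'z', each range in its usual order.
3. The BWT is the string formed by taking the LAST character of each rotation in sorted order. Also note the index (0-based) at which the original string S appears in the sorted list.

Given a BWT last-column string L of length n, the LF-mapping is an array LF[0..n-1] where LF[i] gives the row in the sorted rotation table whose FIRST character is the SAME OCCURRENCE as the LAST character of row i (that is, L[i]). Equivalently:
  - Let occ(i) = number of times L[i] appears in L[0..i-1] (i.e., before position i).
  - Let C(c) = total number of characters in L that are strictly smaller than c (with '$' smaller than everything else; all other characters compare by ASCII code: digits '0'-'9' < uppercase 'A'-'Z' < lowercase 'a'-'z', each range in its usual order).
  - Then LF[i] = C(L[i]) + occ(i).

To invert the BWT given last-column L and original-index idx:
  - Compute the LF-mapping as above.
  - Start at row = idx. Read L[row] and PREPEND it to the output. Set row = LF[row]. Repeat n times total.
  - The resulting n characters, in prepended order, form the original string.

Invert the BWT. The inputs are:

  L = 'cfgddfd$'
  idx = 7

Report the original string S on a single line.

Answer: gdddffc$

Derivation:
LF mapping: 1 5 7 2 3 6 4 0
Walk LF starting at row 7, prepending L[row]:
  step 1: row=7, L[7]='$', prepend. Next row=LF[7]=0
  step 2: row=0, L[0]='c', prepend. Next row=LF[0]=1
  step 3: row=1, L[1]='f', prepend. Next row=LF[1]=5
  step 4: row=5, L[5]='f', prepend. Next row=LF[5]=6
  step 5: row=6, L[6]='d', prepend. Next row=LF[6]=4
  step 6: row=4, L[4]='d', prepend. Next row=LF[4]=3
  step 7: row=3, L[3]='d', prepend. Next row=LF[3]=2
  step 8: row=2, L[2]='g', prepend. Next row=LF[2]=7
Reversed output: gdddffc$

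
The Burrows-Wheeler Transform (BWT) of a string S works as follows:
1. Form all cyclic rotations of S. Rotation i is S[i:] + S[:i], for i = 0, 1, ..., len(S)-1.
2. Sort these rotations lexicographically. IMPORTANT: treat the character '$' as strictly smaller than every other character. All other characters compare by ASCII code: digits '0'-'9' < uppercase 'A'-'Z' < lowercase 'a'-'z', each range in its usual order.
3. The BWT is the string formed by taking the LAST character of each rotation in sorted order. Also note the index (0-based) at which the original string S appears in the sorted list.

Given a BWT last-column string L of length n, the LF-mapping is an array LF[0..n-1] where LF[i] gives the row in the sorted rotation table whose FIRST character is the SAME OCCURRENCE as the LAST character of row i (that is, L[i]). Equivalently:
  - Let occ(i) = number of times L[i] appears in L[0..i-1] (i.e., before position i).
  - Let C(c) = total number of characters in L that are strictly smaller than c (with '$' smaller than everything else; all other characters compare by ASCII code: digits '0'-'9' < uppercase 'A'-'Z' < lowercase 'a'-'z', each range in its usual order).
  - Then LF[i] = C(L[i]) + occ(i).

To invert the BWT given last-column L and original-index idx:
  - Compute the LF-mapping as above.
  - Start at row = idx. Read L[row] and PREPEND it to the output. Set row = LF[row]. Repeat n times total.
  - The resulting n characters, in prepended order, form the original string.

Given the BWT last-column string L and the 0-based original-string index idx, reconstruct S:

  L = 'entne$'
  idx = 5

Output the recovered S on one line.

LF mapping: 1 3 5 4 2 0
Walk LF starting at row 5, prepending L[row]:
  step 1: row=5, L[5]='$', prepend. Next row=LF[5]=0
  step 2: row=0, L[0]='e', prepend. Next row=LF[0]=1
  step 3: row=1, L[1]='n', prepend. Next row=LF[1]=3
  step 4: row=3, L[3]='n', prepend. Next row=LF[3]=4
  step 5: row=4, L[4]='e', prepend. Next row=LF[4]=2
  step 6: row=2, L[2]='t', prepend. Next row=LF[2]=5
Reversed output: tenne$

Answer: tenne$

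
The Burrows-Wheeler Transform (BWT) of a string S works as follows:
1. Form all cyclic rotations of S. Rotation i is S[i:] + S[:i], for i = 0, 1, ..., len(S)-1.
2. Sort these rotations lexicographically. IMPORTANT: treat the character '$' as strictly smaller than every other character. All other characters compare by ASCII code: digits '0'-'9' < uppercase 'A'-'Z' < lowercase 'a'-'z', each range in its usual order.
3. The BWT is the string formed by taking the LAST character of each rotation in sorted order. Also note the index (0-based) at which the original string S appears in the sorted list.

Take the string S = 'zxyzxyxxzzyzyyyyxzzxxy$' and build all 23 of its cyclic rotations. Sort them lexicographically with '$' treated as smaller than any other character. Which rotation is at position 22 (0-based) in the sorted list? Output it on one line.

Answer: zzyzyyyyxzzxxy$zxyzxyxx

Derivation:
All 23 rotations (rotation i = S[i:]+S[:i]):
  rot[0] = zxyzxyxxzzyzyyyyxzzxxy$
  rot[1] = xyzxyxxzzyzyyyyxzzxxy$z
  rot[2] = yzxyxxzzyzyyyyxzzxxy$zx
  rot[3] = zxyxxzzyzyyyyxzzxxy$zxy
  rot[4] = xyxxzzyzyyyyxzzxxy$zxyz
  rot[5] = yxxzzyzyyyyxzzxxy$zxyzx
  rot[6] = xxzzyzyyyyxzzxxy$zxyzxy
  rot[7] = xzzyzyyyyxzzxxy$zxyzxyx
  rot[8] = zzyzyyyyxzzxxy$zxyzxyxx
  rot[9] = zyzyyyyxzzxxy$zxyzxyxxz
  rot[10] = yzyyyyxzzxxy$zxyzxyxxzz
  rot[11] = zyyyyxzzxxy$zxyzxyxxzzy
  rot[12] = yyyyxzzxxy$zxyzxyxxzzyz
  rot[13] = yyyxzzxxy$zxyzxyxxzzyzy
  rot[14] = yyxzzxxy$zxyzxyxxzzyzyy
  rot[15] = yxzzxxy$zxyzxyxxzzyzyyy
  rot[16] = xzzxxy$zxyzxyxxzzyzyyyy
  rot[17] = zzxxy$zxyzxyxxzzyzyyyyx
  rot[18] = zxxy$zxyzxyxxzzyzyyyyxz
  rot[19] = xxy$zxyzxyxxzzyzyyyyxzz
  rot[20] = xy$zxyzxyxxzzyzyyyyxzzx
  rot[21] = y$zxyzxyxxzzyzyyyyxzzxx
  rot[22] = $zxyzxyxxzzyzyyyyxzzxxy
Sorted (with $ < everything):
  sorted[0] = $zxyzxyxxzzyzyyyyxzzxxy
  sorted[1] = xxy$zxyzxyxxzzyzyyyyxzz
  sorted[2] = xxzzyzyyyyxzzxxy$zxyzxy
  sorted[3] = xy$zxyzxyxxzzyzyyyyxzzx
  sorted[4] = xyxxzzyzyyyyxzzxxy$zxyz
  sorted[5] = xyzxyxxzzyzyyyyxzzxxy$z
  sorted[6] = xzzxxy$zxyzxyxxzzyzyyyy
  sorted[7] = xzzyzyyyyxzzxxy$zxyzxyx
  sorted[8] = y$zxyzxyxxzzyzyyyyxzzxx
  sorted[9] = yxxzzyzyyyyxzzxxy$zxyzx
  sorted[10] = yxzzxxy$zxyzxyxxzzyzyyy
  sorted[11] = yyxzzxxy$zxyzxyxxzzyzyy
  sorted[12] = yyyxzzxxy$zxyzxyxxzzyzy
  sorted[13] = yyyyxzzxxy$zxyzxyxxzzyz
  sorted[14] = yzxyxxzzyzyyyyxzzxxy$zx
  sorted[15] = yzyyyyxzzxxy$zxyzxyxxzz
  sorted[16] = zxxy$zxyzxyxxzzyzyyyyxz
  sorted[17] = zxyxxzzyzyyyyxzzxxy$zxy
  sorted[18] = zxyzxyxxzzyzyyyyxzzxxy$
  sorted[19] = zyyyyxzzxxy$zxyzxyxxzzy
  sorted[20] = zyzyyyyxzzxxy$zxyzxyxxz
  sorted[21] = zzxxy$zxyzxyxxzzyzyyyyx
  sorted[22] = zzyzyyyyxzzxxy$zxyzxyxx
sorted[22] = zzyzyyyyxzzxxy$zxyzxyxx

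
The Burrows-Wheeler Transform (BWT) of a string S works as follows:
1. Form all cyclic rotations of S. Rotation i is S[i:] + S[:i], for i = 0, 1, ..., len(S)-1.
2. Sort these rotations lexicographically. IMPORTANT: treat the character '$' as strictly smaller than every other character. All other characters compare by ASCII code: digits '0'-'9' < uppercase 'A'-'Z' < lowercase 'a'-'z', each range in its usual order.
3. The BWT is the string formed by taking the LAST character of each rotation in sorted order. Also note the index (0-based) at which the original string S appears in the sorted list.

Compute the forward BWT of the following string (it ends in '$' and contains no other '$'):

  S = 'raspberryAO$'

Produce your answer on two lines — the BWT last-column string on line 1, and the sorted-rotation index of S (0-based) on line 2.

Answer: OyArpbs$erar
7

Derivation:
All 12 rotations (rotation i = S[i:]+S[:i]):
  rot[0] = raspberryAO$
  rot[1] = aspberryAO$r
  rot[2] = spberryAO$ra
  rot[3] = pberryAO$ras
  rot[4] = berryAO$rasp
  rot[5] = erryAO$raspb
  rot[6] = rryAO$raspbe
  rot[7] = ryAO$raspber
  rot[8] = yAO$raspberr
  rot[9] = AO$raspberry
  rot[10] = O$raspberryA
  rot[11] = $raspberryAO
Sorted (with $ < everything):
  sorted[0] = $raspberryAO  (last char: 'O')
  sorted[1] = AO$raspberry  (last char: 'y')
  sorted[2] = O$raspberryA  (last char: 'A')
  sorted[3] = aspberryAO$r  (last char: 'r')
  sorted[4] = berryAO$rasp  (last char: 'p')
  sorted[5] = erryAO$raspb  (last char: 'b')
  sorted[6] = pberryAO$ras  (last char: 's')
  sorted[7] = raspberryAO$  (last char: '$')
  sorted[8] = rryAO$raspbe  (last char: 'e')
  sorted[9] = ryAO$raspber  (last char: 'r')
  sorted[10] = spberryAO$ra  (last char: 'a')
  sorted[11] = yAO$raspberr  (last char: 'r')
Last column: OyArpbs$erar
Original string S is at sorted index 7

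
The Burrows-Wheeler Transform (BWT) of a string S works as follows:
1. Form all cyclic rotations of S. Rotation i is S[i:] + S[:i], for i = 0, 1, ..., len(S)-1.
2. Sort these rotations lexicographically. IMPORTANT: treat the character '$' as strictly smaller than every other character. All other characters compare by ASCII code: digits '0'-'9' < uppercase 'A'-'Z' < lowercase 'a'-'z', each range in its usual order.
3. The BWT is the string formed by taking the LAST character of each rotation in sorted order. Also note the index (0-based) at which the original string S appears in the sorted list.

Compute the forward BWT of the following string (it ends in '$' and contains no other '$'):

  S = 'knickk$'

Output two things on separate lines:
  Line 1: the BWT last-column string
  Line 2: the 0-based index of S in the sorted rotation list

Answer: kinkc$k
5

Derivation:
All 7 rotations (rotation i = S[i:]+S[:i]):
  rot[0] = knickk$
  rot[1] = nickk$k
  rot[2] = ickk$kn
  rot[3] = ckk$kni
  rot[4] = kk$knic
  rot[5] = k$knick
  rot[6] = $knickk
Sorted (with $ < everything):
  sorted[0] = $knickk  (last char: 'k')
  sorted[1] = ckk$kni  (last char: 'i')
  sorted[2] = ickk$kn  (last char: 'n')
  sorted[3] = k$knick  (last char: 'k')
  sorted[4] = kk$knic  (last char: 'c')
  sorted[5] = knickk$  (last char: '$')
  sorted[6] = nickk$k  (last char: 'k')
Last column: kinkc$k
Original string S is at sorted index 5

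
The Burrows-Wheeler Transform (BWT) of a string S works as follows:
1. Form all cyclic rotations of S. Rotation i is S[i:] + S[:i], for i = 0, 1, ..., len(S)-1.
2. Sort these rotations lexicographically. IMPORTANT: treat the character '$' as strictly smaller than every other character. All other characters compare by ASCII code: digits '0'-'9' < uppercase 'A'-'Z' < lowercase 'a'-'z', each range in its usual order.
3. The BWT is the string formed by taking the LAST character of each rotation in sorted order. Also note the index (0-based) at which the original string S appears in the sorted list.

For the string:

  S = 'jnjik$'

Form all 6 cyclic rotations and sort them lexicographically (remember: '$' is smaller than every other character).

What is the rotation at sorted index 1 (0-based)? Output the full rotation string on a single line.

Answer: ik$jnj

Derivation:
All 6 rotations (rotation i = S[i:]+S[:i]):
  rot[0] = jnjik$
  rot[1] = njik$j
  rot[2] = jik$jn
  rot[3] = ik$jnj
  rot[4] = k$jnji
  rot[5] = $jnjik
Sorted (with $ < everything):
  sorted[0] = $jnjik
  sorted[1] = ik$jnj
  sorted[2] = jik$jn
  sorted[3] = jnjik$
  sorted[4] = k$jnji
  sorted[5] = njik$j
sorted[1] = ik$jnj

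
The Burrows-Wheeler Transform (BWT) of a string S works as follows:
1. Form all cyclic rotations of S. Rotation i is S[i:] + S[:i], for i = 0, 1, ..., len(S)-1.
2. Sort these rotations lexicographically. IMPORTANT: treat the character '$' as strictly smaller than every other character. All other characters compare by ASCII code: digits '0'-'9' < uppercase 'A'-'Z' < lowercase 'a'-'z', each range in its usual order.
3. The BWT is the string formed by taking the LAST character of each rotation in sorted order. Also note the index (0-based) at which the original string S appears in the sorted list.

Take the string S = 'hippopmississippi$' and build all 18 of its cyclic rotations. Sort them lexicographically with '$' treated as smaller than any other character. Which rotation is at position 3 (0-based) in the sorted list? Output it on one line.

Answer: ippi$hippopmississ

Derivation:
All 18 rotations (rotation i = S[i:]+S[:i]):
  rot[0] = hippopmississippi$
  rot[1] = ippopmississippi$h
  rot[2] = ppopmississippi$hi
  rot[3] = popmississippi$hip
  rot[4] = opmississippi$hipp
  rot[5] = pmississippi$hippo
  rot[6] = mississippi$hippop
  rot[7] = ississippi$hippopm
  rot[8] = ssissippi$hippopmi
  rot[9] = sissippi$hippopmis
  rot[10] = issippi$hippopmiss
  rot[11] = ssippi$hippopmissi
  rot[12] = sippi$hippopmissis
  rot[13] = ippi$hippopmississ
  rot[14] = ppi$hippopmississi
  rot[15] = pi$hippopmississip
  rot[16] = i$hippopmississipp
  rot[17] = $hippopmississippi
Sorted (with $ < everything):
  sorted[0] = $hippopmississippi
  sorted[1] = hippopmississippi$
  sorted[2] = i$hippopmississipp
  sorted[3] = ippi$hippopmississ
  sorted[4] = ippopmississippi$h
  sorted[5] = issippi$hippopmiss
  sorted[6] = ississippi$hippopm
  sorted[7] = mississippi$hippop
  sorted[8] = opmississippi$hipp
  sorted[9] = pi$hippopmississip
  sorted[10] = pmississippi$hippo
  sorted[11] = popmississippi$hip
  sorted[12] = ppi$hippopmississi
  sorted[13] = ppopmississippi$hi
  sorted[14] = sippi$hippopmissis
  sorted[15] = sissippi$hippopmis
  sorted[16] = ssippi$hippopmissi
  sorted[17] = ssissippi$hippopmi
sorted[3] = ippi$hippopmississ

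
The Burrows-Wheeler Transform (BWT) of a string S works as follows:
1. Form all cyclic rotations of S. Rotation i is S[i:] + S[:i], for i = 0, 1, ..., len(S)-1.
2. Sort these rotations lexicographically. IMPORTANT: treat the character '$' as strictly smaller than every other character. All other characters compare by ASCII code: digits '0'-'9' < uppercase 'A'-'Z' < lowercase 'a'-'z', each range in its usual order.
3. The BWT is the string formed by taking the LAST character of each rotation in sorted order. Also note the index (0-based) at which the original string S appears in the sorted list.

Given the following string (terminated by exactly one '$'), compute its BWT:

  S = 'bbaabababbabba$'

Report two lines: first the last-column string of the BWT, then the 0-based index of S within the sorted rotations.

Answer: abbabbbbbabaa$a
13

Derivation:
All 15 rotations (rotation i = S[i:]+S[:i]):
  rot[0] = bbaabababbabba$
  rot[1] = baabababbabba$b
  rot[2] = aabababbabba$bb
  rot[3] = abababbabba$bba
  rot[4] = bababbabba$bbaa
  rot[5] = ababbabba$bbaab
  rot[6] = babbabba$bbaaba
  rot[7] = abbabba$bbaabab
  rot[8] = bbabba$bbaababa
  rot[9] = babba$bbaababab
  rot[10] = abba$bbaabababb
  rot[11] = bba$bbaabababba
  rot[12] = ba$bbaabababbab
  rot[13] = a$bbaabababbabb
  rot[14] = $bbaabababbabba
Sorted (with $ < everything):
  sorted[0] = $bbaabababbabba  (last char: 'a')
  sorted[1] = a$bbaabababbabb  (last char: 'b')
  sorted[2] = aabababbabba$bb  (last char: 'b')
  sorted[3] = abababbabba$bba  (last char: 'a')
  sorted[4] = ababbabba$bbaab  (last char: 'b')
  sorted[5] = abba$bbaabababb  (last char: 'b')
  sorted[6] = abbabba$bbaabab  (last char: 'b')
  sorted[7] = ba$bbaabababbab  (last char: 'b')
  sorted[8] = baabababbabba$b  (last char: 'b')
  sorted[9] = bababbabba$bbaa  (last char: 'a')
  sorted[10] = babba$bbaababab  (last char: 'b')
  sorted[11] = babbabba$bbaaba  (last char: 'a')
  sorted[12] = bba$bbaabababba  (last char: 'a')
  sorted[13] = bbaabababbabba$  (last char: '$')
  sorted[14] = bbabba$bbaababa  (last char: 'a')
Last column: abbabbbbbabaa$a
Original string S is at sorted index 13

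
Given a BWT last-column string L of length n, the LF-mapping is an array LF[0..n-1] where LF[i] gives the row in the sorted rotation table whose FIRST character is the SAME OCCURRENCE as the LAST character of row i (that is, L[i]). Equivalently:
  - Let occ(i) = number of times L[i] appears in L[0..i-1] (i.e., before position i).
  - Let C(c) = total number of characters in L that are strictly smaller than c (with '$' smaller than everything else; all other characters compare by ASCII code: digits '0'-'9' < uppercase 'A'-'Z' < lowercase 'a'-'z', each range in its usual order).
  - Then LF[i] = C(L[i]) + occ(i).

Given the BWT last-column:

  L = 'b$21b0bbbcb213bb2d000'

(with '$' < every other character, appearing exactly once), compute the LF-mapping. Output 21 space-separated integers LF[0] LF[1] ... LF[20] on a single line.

Answer: 11 0 7 5 12 1 13 14 15 19 16 8 6 10 17 18 9 20 2 3 4

Derivation:
Char counts: '$':1, '0':4, '1':2, '2':3, '3':1, 'b':8, 'c':1, 'd':1
C (first-col start): C('$')=0, C('0')=1, C('1')=5, C('2')=7, C('3')=10, C('b')=11, C('c')=19, C('d')=20
L[0]='b': occ=0, LF[0]=C('b')+0=11+0=11
L[1]='$': occ=0, LF[1]=C('$')+0=0+0=0
L[2]='2': occ=0, LF[2]=C('2')+0=7+0=7
L[3]='1': occ=0, LF[3]=C('1')+0=5+0=5
L[4]='b': occ=1, LF[4]=C('b')+1=11+1=12
L[5]='0': occ=0, LF[5]=C('0')+0=1+0=1
L[6]='b': occ=2, LF[6]=C('b')+2=11+2=13
L[7]='b': occ=3, LF[7]=C('b')+3=11+3=14
L[8]='b': occ=4, LF[8]=C('b')+4=11+4=15
L[9]='c': occ=0, LF[9]=C('c')+0=19+0=19
L[10]='b': occ=5, LF[10]=C('b')+5=11+5=16
L[11]='2': occ=1, LF[11]=C('2')+1=7+1=8
L[12]='1': occ=1, LF[12]=C('1')+1=5+1=6
L[13]='3': occ=0, LF[13]=C('3')+0=10+0=10
L[14]='b': occ=6, LF[14]=C('b')+6=11+6=17
L[15]='b': occ=7, LF[15]=C('b')+7=11+7=18
L[16]='2': occ=2, LF[16]=C('2')+2=7+2=9
L[17]='d': occ=0, LF[17]=C('d')+0=20+0=20
L[18]='0': occ=1, LF[18]=C('0')+1=1+1=2
L[19]='0': occ=2, LF[19]=C('0')+2=1+2=3
L[20]='0': occ=3, LF[20]=C('0')+3=1+3=4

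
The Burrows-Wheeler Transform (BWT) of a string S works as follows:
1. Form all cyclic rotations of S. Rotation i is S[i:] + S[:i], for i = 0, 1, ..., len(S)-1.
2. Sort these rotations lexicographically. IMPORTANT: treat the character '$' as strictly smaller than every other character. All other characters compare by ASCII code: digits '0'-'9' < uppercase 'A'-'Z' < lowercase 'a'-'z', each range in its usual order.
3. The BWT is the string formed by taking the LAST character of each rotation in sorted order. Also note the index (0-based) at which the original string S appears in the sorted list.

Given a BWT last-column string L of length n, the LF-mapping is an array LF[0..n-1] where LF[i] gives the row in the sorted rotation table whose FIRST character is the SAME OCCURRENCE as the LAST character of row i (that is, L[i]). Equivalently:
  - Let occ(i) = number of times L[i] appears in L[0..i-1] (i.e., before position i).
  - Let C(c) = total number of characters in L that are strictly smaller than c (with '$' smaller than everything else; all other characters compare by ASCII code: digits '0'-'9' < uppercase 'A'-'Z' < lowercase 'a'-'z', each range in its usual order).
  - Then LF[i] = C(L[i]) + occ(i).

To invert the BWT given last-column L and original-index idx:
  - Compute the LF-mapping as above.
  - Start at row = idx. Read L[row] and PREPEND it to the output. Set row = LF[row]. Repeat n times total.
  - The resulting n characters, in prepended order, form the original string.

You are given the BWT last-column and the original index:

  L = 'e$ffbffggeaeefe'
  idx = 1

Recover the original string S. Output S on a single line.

LF mapping: 3 0 8 9 2 10 11 13 14 4 1 5 6 12 7
Walk LF starting at row 1, prepending L[row]:
  step 1: row=1, L[1]='$', prepend. Next row=LF[1]=0
  step 2: row=0, L[0]='e', prepend. Next row=LF[0]=3
  step 3: row=3, L[3]='f', prepend. Next row=LF[3]=9
  step 4: row=9, L[9]='e', prepend. Next row=LF[9]=4
  step 5: row=4, L[4]='b', prepend. Next row=LF[4]=2
  step 6: row=2, L[2]='f', prepend. Next row=LF[2]=8
  step 7: row=8, L[8]='g', prepend. Next row=LF[8]=14
  step 8: row=14, L[14]='e', prepend. Next row=LF[14]=7
  step 9: row=7, L[7]='g', prepend. Next row=LF[7]=13
  step 10: row=13, L[13]='f', prepend. Next row=LF[13]=12
  step 11: row=12, L[12]='e', prepend. Next row=LF[12]=6
  step 12: row=6, L[6]='f', prepend. Next row=LF[6]=11
  step 13: row=11, L[11]='e', prepend. Next row=LF[11]=5
  step 14: row=5, L[5]='f', prepend. Next row=LF[5]=10
  step 15: row=10, L[10]='a', prepend. Next row=LF[10]=1
Reversed output: afefefgegfbefe$

Answer: afefefgegfbefe$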